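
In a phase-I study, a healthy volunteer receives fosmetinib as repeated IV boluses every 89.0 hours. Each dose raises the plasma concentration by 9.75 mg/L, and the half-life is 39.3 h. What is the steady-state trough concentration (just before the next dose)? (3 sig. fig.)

k = ln 2 / 39.3 = 0.01764 h⁻¹
Fraction remaining after one interval: e^(−kτ) = e^(−0.01764 × 89.0) = 0.2081
R = 1 / (1 − 0.2081) = 1.263
Css,max = 9.75 × 1.263 = 12.31 mg/L
Css,min = Css,max × e^(−kτ) = 12.31 × 0.2081 ≈ 2.56 mg/L

2.56 mg/L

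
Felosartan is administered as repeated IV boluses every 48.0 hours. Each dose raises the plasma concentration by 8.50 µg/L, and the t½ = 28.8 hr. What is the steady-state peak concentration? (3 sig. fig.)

12.4 µg/L

k = ln 2 / 28.8 = 0.02407 hr⁻¹
Fraction remaining after one interval: e^(−kτ) = e^(−0.02407 × 48.0) = 0.3150
R = 1 / (1 − 0.3150) = 1.460
Css,max = 8.50 × 1.460 ≈ 12.4 µg/L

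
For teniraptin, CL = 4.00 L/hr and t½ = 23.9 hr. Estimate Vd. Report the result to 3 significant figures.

138 L

k = ln 2 / t½ = ln 2 / 23.9 = 0.02900 hr⁻¹
V = CL / k = 4.00 / 0.02900 ≈ 138 L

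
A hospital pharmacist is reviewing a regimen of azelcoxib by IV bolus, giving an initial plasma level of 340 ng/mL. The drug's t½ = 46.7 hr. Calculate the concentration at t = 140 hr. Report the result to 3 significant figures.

42.6 ng/mL

k = ln 2 / 46.7 = 0.01484 hr⁻¹
C(t) = C₀ e^(−kt) = 340 × e^(−0.01484 × 140) = 340 × e^(−2.078) = 340 × 0.1252 ≈ 42.6 ng/mL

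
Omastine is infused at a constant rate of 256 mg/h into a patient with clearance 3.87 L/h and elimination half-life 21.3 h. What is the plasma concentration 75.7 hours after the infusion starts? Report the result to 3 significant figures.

60.5 mg/L

Css = rate / CL = 256 / 3.87 = 66.15 mg/L
k = ln 2 / 21.3 = 0.03254 h⁻¹
C(t) = Css (1 − e^(−kt)) = 66.15 × (1 − e^(−2.463)) = 66.15 × 0.9149 ≈ 60.5 mg/L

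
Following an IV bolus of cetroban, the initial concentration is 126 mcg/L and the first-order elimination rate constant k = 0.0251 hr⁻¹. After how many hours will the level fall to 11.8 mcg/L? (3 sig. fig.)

94.3 hours

C(t) = C₀ e^(−kt)  ⇒  t = ln(C₀/C) / k
t = ln(126/11.8) / 0.02510 = 2.368 / 0.02510 ≈ 94.3 hours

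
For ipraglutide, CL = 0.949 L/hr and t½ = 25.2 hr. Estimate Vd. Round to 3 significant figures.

34.5 L

k = ln 2 / t½ = ln 2 / 25.2 = 0.02751 hr⁻¹
V = CL / k = 0.949 / 0.02751 ≈ 34.5 L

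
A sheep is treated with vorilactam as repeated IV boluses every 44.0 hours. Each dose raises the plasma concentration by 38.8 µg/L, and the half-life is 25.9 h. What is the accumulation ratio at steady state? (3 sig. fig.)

k = ln 2 / 25.9 = 0.02676 h⁻¹
Fraction remaining after one interval: e^(−kτ) = e^(−0.02676 × 44.0) = 0.3080
R = 1 / (1 − 0.3080) = 1 / 0.6920 ≈ 1.45

1.45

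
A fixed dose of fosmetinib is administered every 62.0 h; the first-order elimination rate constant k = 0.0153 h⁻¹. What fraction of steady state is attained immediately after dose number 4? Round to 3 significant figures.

f_n = 1 − e^(−nkτ) = 1 − e^(−4 × 0.01530 × 62.0) = 1 − e^(−3.794) = 1 − 0.02250 ≈ 0.978

0.978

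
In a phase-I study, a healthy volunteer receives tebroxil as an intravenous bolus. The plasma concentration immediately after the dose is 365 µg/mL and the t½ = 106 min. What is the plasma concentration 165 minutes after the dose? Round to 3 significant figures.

124 µg/mL

k = ln 2 / 106 = 0.006539 min⁻¹
C(t) = C₀ e^(−kt) = 365 × e^(−0.006539 × 165) = 365 × e^(−1.079) = 365 × 0.3400 ≈ 124 µg/mL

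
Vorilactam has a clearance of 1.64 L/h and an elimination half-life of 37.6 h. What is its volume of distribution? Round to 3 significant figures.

k = ln 2 / t½ = ln 2 / 37.6 = 0.01843 h⁻¹
V = CL / k = 1.64 / 0.01843 ≈ 89.0 L

89.0 L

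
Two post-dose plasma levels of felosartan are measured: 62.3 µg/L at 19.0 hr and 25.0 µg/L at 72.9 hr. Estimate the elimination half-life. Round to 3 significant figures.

40.9 hours

k = ln(C₁/C₂) / (t₂ − t₁) = ln(62.3/25.0) / (72.9 − 19.0)
  = 0.9131 / 53.90 = 0.01694 hr⁻¹
t½ = ln 2 / k = ln 2 / 0.01694 ≈ 40.9 hours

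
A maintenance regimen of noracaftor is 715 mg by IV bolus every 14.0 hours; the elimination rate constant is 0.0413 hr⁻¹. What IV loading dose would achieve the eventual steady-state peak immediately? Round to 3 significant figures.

Accumulation ratio R = 1 / (1 − e^(−kτ)) = 1 / (1 − e^(−0.04130×14.0)) = 1 / (1 − 0.5609) = 2.277
Loading dose = maintenance dose × R = 715 × 2.277 ≈ 1630 mg

1630 mg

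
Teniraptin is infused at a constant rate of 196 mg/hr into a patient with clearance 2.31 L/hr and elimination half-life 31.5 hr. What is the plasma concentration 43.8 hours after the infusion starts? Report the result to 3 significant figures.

52.5 mg/L

Css = rate / CL = 196 / 2.31 = 84.85 mg/L
k = ln 2 / 31.5 = 0.02200 hr⁻¹
C(t) = Css (1 − e^(−kt)) = 84.85 × (1 − e^(−0.9638)) = 84.85 × 0.6186 ≈ 52.5 mg/L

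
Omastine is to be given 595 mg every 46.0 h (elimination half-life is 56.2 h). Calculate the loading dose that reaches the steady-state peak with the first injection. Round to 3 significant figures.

k = ln 2 / 56.2 = 0.01233 h⁻¹
Accumulation ratio R = 1 / (1 − e^(−kτ)) = 1 / (1 − e^(−0.01233×46.0)) = 1 / (1 − 0.5670) = 2.310
Loading dose = maintenance dose × R = 595 × 2.310 ≈ 1370 mg

1370 mg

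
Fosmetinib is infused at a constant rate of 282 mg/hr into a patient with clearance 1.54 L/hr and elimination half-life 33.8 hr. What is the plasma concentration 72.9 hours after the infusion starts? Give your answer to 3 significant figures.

Css = rate / CL = 282 / 1.54 = 183.1 µg/mL
k = ln 2 / 33.8 = 0.02051 hr⁻¹
C(t) = Css (1 − e^(−kt)) = 183.1 × (1 − e^(−1.495)) = 183.1 × 0.7757 ≈ 142 µg/mL

142 µg/mL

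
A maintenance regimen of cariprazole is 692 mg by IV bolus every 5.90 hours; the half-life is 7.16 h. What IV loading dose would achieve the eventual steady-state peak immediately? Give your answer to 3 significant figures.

k = ln 2 / 7.16 = 0.09681 h⁻¹
Accumulation ratio R = 1 / (1 − e^(−kτ)) = 1 / (1 − e^(−0.09681×5.90)) = 1 / (1 − 0.5649) = 2.298
Loading dose = maintenance dose × R = 692 × 2.298 ≈ 1590 mg

1590 mg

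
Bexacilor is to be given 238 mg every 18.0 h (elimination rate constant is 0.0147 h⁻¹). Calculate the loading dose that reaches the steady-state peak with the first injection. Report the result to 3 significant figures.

Accumulation ratio R = 1 / (1 − e^(−kτ)) = 1 / (1 − e^(−0.01470×18.0)) = 1 / (1 − 0.7675) = 4.301
Loading dose = maintenance dose × R = 238 × 4.301 ≈ 1020 mg

1020 mg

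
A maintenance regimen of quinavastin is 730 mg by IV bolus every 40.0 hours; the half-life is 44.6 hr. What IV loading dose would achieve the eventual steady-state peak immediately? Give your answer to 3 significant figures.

k = ln 2 / 44.6 = 0.01554 hr⁻¹
Accumulation ratio R = 1 / (1 − e^(−kτ)) = 1 / (1 − e^(−0.01554×40.0)) = 1 / (1 − 0.5371) = 2.160
Loading dose = maintenance dose × R = 730 × 2.160 ≈ 1580 mg

1580 mg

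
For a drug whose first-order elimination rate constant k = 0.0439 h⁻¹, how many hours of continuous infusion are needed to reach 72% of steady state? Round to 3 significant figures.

f = 1 − e^(−kt)  ⇒  t = −ln(1 − f) / k
t = −ln(1 − 0.72) / 0.04390 = 1.273 / 0.04390 ≈ 29.0 hours

29.0 hours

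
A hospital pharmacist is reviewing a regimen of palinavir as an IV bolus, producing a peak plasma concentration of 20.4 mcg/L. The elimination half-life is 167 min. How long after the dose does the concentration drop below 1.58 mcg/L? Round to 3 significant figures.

k = ln 2 / 167 = 0.004151 min⁻¹
C(t) = C₀ e^(−kt)  ⇒  t = ln(C₀/C) / k
t = ln(20.4/1.58) / 0.004151 = 2.558 / 0.004151 ≈ 616 minutes

616 minutes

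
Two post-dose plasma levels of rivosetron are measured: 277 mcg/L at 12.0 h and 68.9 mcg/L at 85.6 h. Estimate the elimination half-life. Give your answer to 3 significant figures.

k = ln(C₁/C₂) / (t₂ − t₁) = ln(277/68.9) / (85.6 − 12.0)
  = 1.391 / 73.60 = 0.01890 h⁻¹
t½ = ln 2 / k = ln 2 / 0.01890 ≈ 36.7 hours

36.7 hours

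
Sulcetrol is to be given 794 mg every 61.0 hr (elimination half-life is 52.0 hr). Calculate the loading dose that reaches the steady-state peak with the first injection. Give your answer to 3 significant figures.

k = ln 2 / 52.0 = 0.01333 hr⁻¹
Accumulation ratio R = 1 / (1 − e^(−kτ)) = 1 / (1 − e^(−0.01333×61.0)) = 1 / (1 − 0.4435) = 1.797
Loading dose = maintenance dose × R = 794 × 1.797 ≈ 1430 mg

1430 mg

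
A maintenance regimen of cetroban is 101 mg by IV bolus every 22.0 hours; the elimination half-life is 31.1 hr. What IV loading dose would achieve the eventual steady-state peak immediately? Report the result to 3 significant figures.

261 mg

k = ln 2 / 31.1 = 0.02229 hr⁻¹
Accumulation ratio R = 1 / (1 − e^(−kτ)) = 1 / (1 − e^(−0.02229×22.0)) = 1 / (1 − 0.6124) = 2.580
Loading dose = maintenance dose × R = 101 × 2.580 ≈ 261 mg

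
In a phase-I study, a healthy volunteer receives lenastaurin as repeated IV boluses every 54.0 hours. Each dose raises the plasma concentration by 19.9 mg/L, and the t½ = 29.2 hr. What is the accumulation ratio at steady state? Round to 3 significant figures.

k = ln 2 / 29.2 = 0.02374 hr⁻¹
Fraction remaining after one interval: e^(−kτ) = e^(−0.02374 × 54.0) = 0.2775
R = 1 / (1 − 0.2775) = 1 / 0.7225 ≈ 1.38

1.38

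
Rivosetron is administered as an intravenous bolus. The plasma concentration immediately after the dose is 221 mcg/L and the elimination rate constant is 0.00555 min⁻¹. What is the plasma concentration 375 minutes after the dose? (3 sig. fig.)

27.6 mcg/L

C(t) = C₀ e^(−kt) = 221 × e^(−0.005550 × 375) = 221 × e^(−2.081) = 221 × 0.1248 ≈ 27.6 mcg/L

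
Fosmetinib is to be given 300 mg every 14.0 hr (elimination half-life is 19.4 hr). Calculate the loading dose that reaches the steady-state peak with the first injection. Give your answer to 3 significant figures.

k = ln 2 / 19.4 = 0.03573 hr⁻¹
Accumulation ratio R = 1 / (1 − e^(−kτ)) = 1 / (1 − e^(−0.03573×14.0)) = 1 / (1 − 0.6064) = 2.541
Loading dose = maintenance dose × R = 300 × 2.541 ≈ 762 mg

762 mg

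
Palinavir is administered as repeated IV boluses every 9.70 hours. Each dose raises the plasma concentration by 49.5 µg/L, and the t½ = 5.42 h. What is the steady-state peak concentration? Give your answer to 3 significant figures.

69.6 µg/L

k = ln 2 / 5.42 = 0.1279 h⁻¹
Fraction remaining after one interval: e^(−kτ) = e^(−0.1279 × 9.70) = 0.2892
R = 1 / (1 − 0.2892) = 1.407
Css,max = 49.5 × 1.407 ≈ 69.6 µg/L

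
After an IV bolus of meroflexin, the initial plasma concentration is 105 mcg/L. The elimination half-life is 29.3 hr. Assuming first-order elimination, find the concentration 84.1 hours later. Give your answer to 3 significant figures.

k = ln 2 / 29.3 = 0.02366 hr⁻¹
84.1 hr is 2.870 half-lives, so C = 105 × (1/2)^2.870 = 105 × 0.1368 ≈ 14.4 mcg/L

14.4 mcg/L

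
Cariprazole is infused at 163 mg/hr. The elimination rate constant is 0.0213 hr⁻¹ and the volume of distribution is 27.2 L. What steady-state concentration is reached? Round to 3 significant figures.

281 mg/L

CL = k · V = 0.0213 × 27.2 = 0.5794 L/hr
Css = rate / CL = 163 / 0.5794 ≈ 281 mg/L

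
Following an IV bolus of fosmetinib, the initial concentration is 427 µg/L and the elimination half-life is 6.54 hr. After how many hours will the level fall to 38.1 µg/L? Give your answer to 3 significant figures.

k = ln 2 / 6.54 = 0.1060 hr⁻¹
C(t) = C₀ e^(−kt)  ⇒  t = ln(C₀/C) / k
t = ln(427/38.1) / 0.1060 = 2.417 / 0.1060 ≈ 22.8 hours

22.8 hours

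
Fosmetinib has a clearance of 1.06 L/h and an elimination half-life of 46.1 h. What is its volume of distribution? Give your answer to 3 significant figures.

k = ln 2 / t½ = ln 2 / 46.1 = 0.01504 h⁻¹
V = CL / k = 1.06 / 0.01504 ≈ 70.5 L

70.5 L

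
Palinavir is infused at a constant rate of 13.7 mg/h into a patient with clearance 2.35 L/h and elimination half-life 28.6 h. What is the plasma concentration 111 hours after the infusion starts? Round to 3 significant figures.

5.43 µg/mL

Css = rate / CL = 13.7 / 2.35 = 5.830 µg/mL
k = ln 2 / 28.6 = 0.02424 h⁻¹
C(t) = Css (1 − e^(−kt)) = 5.830 × (1 − e^(−2.690)) = 5.830 × 0.9321 ≈ 5.43 µg/mL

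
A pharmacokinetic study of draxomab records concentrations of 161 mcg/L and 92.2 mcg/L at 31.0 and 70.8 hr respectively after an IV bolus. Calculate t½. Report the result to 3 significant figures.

49.5 hours

k = ln(C₁/C₂) / (t₂ − t₁) = ln(161/92.2) / (70.8 − 31.0)
  = 0.5574 / 39.80 = 0.01401 hr⁻¹
t½ = ln 2 / k = ln 2 / 0.01401 ≈ 49.5 hours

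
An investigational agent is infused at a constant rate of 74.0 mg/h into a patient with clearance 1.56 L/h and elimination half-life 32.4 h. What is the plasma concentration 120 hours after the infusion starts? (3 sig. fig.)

43.8 mg/L

Css = rate / CL = 74.0 / 1.56 = 47.44 mg/L
k = ln 2 / 32.4 = 0.02139 h⁻¹
C(t) = Css (1 − e^(−kt)) = 47.44 × (1 − e^(−2.567)) = 47.44 × 0.9233 ≈ 43.8 mg/L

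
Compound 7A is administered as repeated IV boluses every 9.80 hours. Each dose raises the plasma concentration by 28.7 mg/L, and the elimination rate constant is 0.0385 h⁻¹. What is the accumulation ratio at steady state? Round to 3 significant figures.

3.18

Fraction remaining after one interval: e^(−kτ) = e^(−0.03850 × 9.80) = 0.6857
R = 1 / (1 − 0.6857) = 1 / 0.3143 ≈ 3.18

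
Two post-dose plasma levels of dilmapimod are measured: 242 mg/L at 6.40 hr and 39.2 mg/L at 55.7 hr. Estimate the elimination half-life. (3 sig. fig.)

k = ln(C₁/C₂) / (t₂ − t₁) = ln(242/39.2) / (55.7 − 6.40)
  = 1.820 / 49.30 = 0.03692 hr⁻¹
t½ = ln 2 / k = ln 2 / 0.03692 ≈ 18.8 hours

18.8 hours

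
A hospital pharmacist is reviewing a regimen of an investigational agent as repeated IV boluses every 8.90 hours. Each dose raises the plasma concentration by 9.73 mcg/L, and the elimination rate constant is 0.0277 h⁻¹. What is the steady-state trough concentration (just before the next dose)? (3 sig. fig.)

Fraction remaining after one interval: e^(−kτ) = e^(−0.02770 × 8.90) = 0.7815
R = 1 / (1 − 0.7815) = 4.577
Css,max = 9.73 × 4.577 = 44.53 mcg/L
Css,min = Css,max × e^(−kτ) = 44.53 × 0.7815 ≈ 34.8 mcg/L

34.8 mcg/L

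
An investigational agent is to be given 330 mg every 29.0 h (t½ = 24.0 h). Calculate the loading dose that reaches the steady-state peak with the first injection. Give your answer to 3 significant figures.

582 mg

k = ln 2 / 24.0 = 0.02888 h⁻¹
Accumulation ratio R = 1 / (1 − e^(−kτ)) = 1 / (1 − e^(−0.02888×29.0)) = 1 / (1 − 0.4328) = 1.763
Loading dose = maintenance dose × R = 330 × 1.763 ≈ 582 mg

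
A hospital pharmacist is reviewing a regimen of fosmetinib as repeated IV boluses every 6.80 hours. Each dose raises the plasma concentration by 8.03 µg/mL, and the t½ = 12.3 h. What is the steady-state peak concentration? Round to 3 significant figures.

25.2 µg/mL

k = ln 2 / 12.3 = 0.05635 h⁻¹
Fraction remaining after one interval: e^(−kτ) = e^(−0.05635 × 6.80) = 0.6817
R = 1 / (1 − 0.6817) = 3.141
Css,max = 8.03 × 3.141 ≈ 25.2 µg/mL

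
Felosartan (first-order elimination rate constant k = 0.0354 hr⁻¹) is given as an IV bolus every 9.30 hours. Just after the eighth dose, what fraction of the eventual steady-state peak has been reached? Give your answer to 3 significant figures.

0.928

f_n = 1 − e^(−nkτ) = 1 − e^(−8 × 0.03540 × 9.30) = 1 − e^(−2.634) = 1 − 0.07181 ≈ 0.928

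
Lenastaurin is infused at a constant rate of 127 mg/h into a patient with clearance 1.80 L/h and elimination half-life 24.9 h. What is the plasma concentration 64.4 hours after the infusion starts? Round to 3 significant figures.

58.8 µg/mL

Css = rate / CL = 127 / 1.80 = 70.56 µg/mL
k = ln 2 / 24.9 = 0.02784 h⁻¹
C(t) = Css (1 − e^(−kt)) = 70.56 × (1 − e^(−1.793)) = 70.56 × 0.8335 ≈ 58.8 µg/mL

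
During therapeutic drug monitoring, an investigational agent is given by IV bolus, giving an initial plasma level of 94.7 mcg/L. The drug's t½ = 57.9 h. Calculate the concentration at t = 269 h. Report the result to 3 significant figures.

3.78 mcg/L

k = ln 2 / 57.9 = 0.01197 h⁻¹
C(t) = C₀ e^(−kt) = 94.7 × e^(−0.01197 × 269) = 94.7 × e^(−3.220) = 94.7 × 0.03994 ≈ 3.78 mcg/L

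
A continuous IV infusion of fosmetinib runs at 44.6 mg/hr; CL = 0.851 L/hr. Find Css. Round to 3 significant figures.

52.4 mg/L

Css = infusion rate / CL = 44.6 / 0.851 ≈ 52.4 mg/L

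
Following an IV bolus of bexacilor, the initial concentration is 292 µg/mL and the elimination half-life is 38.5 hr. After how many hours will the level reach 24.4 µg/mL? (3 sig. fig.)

138 hours

k = ln 2 / 38.5 = 0.01800 hr⁻¹
C(t) = C₀ e^(−kt)  ⇒  t = ln(C₀/C) / k
t = ln(292/24.4) / 0.01800 = 2.482 / 0.01800 ≈ 138 hours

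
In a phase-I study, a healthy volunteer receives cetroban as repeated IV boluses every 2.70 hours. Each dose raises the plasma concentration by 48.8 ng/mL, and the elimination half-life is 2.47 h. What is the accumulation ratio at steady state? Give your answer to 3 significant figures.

1.88

k = ln 2 / 2.47 = 0.2806 h⁻¹
Fraction remaining after one interval: e^(−kτ) = e^(−0.2806 × 2.70) = 0.4687
R = 1 / (1 − 0.4687) = 1 / 0.5313 ≈ 1.88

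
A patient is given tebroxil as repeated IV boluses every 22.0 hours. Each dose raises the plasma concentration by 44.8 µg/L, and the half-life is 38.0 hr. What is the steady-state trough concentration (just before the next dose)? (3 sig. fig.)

90.7 µg/L

k = ln 2 / 38.0 = 0.01824 hr⁻¹
Fraction remaining after one interval: e^(−kτ) = e^(−0.01824 × 22.0) = 0.6695
R = 1 / (1 − 0.6695) = 3.025
Css,max = 44.8 × 3.025 = 135.5 µg/L
Css,min = Css,max × e^(−kτ) = 135.5 × 0.6695 ≈ 90.7 µg/L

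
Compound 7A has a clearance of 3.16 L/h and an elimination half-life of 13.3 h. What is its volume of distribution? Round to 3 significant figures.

k = ln 2 / t½ = ln 2 / 13.3 = 0.05212 h⁻¹
V = CL / k = 3.16 / 0.05212 ≈ 60.6 L

60.6 L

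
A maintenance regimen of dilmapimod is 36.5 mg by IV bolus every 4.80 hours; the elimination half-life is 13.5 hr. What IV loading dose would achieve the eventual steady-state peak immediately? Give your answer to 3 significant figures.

k = ln 2 / 13.5 = 0.05134 hr⁻¹
Accumulation ratio R = 1 / (1 − e^(−kτ)) = 1 / (1 − e^(−0.05134×4.80)) = 1 / (1 − 0.7816) = 4.578
Loading dose = maintenance dose × R = 36.5 × 4.578 ≈ 167 mg

167 mg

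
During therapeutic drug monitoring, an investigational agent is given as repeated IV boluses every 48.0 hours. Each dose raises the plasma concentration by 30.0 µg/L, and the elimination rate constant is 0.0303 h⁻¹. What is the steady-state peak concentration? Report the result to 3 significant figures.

Fraction remaining after one interval: e^(−kτ) = e^(−0.03030 × 48.0) = 0.2335
R = 1 / (1 − 0.2335) = 1.305
Css,max = 30.0 × 1.305 ≈ 39.1 µg/L

39.1 µg/L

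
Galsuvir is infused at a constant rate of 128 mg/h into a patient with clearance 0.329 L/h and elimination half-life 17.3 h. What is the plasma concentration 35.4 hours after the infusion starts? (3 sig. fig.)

Css = rate / CL = 128 / 0.329 = 389.1 µg/mL
k = ln 2 / 17.3 = 0.04007 h⁻¹
C(t) = Css (1 − e^(−kt)) = 389.1 × (1 − e^(−1.418)) = 389.1 × 0.7579 ≈ 295 µg/mL

295 µg/mL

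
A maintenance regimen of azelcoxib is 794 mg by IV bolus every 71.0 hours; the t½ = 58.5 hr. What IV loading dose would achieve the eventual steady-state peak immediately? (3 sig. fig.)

1400 mg

k = ln 2 / 58.5 = 0.01185 hr⁻¹
Accumulation ratio R = 1 / (1 − e^(−kτ)) = 1 / (1 − e^(−0.01185×71.0)) = 1 / (1 − 0.4312) = 1.758
Loading dose = maintenance dose × R = 794 × 1.758 ≈ 1400 mg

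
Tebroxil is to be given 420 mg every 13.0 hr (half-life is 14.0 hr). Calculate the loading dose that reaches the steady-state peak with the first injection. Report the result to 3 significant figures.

k = ln 2 / 14.0 = 0.04951 hr⁻¹
Accumulation ratio R = 1 / (1 − e^(−kτ)) = 1 / (1 − e^(−0.04951×13.0)) = 1 / (1 − 0.5254) = 2.107
Loading dose = maintenance dose × R = 420 × 2.107 ≈ 885 mg

885 mg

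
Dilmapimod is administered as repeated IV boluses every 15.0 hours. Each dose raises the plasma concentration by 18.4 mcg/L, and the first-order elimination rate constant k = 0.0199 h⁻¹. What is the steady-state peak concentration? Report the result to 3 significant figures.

Fraction remaining after one interval: e^(−kτ) = e^(−0.01990 × 15.0) = 0.7419
R = 1 / (1 − 0.7419) = 3.875
Css,max = 18.4 × 3.875 ≈ 71.3 mcg/L

71.3 mcg/L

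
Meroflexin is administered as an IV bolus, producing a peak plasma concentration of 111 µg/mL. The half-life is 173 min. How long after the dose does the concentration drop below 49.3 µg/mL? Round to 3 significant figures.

k = ln 2 / 173 = 0.004007 min⁻¹
C(t) = C₀ e^(−kt)  ⇒  t = ln(C₀/C) / k
t = ln(111/49.3) / 0.004007 = 0.8116 / 0.004007 ≈ 203 minutes

203 minutes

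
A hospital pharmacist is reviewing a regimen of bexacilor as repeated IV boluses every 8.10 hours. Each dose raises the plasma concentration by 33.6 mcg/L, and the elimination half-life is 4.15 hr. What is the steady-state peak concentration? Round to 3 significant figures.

45.3 mcg/L

k = ln 2 / 4.15 = 0.1670 hr⁻¹
Fraction remaining after one interval: e^(−kτ) = e^(−0.1670 × 8.10) = 0.2585
R = 1 / (1 − 0.2585) = 1.349
Css,max = 33.6 × 1.349 ≈ 45.3 mcg/L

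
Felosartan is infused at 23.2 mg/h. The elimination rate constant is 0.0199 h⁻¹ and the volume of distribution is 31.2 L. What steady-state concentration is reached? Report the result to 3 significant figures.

CL = k · V = 0.0199 × 31.2 = 0.6209 L/h
Css = rate / CL = 23.2 / 0.6209 ≈ 37.4 mg/L

37.4 mg/L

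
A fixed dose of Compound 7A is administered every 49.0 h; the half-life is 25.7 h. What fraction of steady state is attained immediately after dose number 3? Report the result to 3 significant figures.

k = ln 2 / 25.7 = 0.02697 h⁻¹
f_n = 1 − e^(−nkτ) = 1 − e^(−3 × 0.02697 × 49.0) = 1 − e^(−3.965) = 1 − 0.01897 ≈ 0.981

0.981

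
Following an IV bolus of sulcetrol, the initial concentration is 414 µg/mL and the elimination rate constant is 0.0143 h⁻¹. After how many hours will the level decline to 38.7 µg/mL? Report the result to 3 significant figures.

C(t) = C₀ e^(−kt)  ⇒  t = ln(C₀/C) / k
t = ln(414/38.7) / 0.01430 = 2.370 / 0.01430 ≈ 166 hours

166 hours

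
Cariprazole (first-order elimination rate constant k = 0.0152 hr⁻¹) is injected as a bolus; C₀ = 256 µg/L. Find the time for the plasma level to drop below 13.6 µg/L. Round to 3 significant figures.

C(t) = C₀ e^(−kt)  ⇒  t = ln(C₀/C) / k
t = ln(256/13.6) / 0.01520 = 2.935 / 0.01520 ≈ 193 hours

193 hours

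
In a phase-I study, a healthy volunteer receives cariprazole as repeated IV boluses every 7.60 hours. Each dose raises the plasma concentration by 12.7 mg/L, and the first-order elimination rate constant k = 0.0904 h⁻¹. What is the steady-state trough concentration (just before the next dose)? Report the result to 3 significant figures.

Fraction remaining after one interval: e^(−kτ) = e^(−0.09040 × 7.60) = 0.5031
R = 1 / (1 − 0.5031) = 2.012
Css,max = 12.7 × 2.012 = 25.56 mg/L
Css,min = Css,max × e^(−kτ) = 25.56 × 0.5031 ≈ 12.9 mg/L

12.9 mg/L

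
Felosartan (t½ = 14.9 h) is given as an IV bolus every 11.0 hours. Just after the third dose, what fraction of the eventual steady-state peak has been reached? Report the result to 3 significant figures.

k = ln 2 / 14.9 = 0.04652 h⁻¹
f_n = 1 − e^(−nkτ) = 1 − e^(−3 × 0.04652 × 11.0) = 1 − e^(−1.535) = 1 − 0.2154 ≈ 0.785

0.785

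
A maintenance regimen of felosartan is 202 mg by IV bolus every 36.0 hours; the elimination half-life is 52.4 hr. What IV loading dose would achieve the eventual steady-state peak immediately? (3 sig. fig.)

k = ln 2 / 52.4 = 0.01323 hr⁻¹
Accumulation ratio R = 1 / (1 − e^(−kτ)) = 1 / (1 − e^(−0.01323×36.0)) = 1 / (1 − 0.6211) = 2.639
Loading dose = maintenance dose × R = 202 × 2.639 ≈ 533 mg

533 mg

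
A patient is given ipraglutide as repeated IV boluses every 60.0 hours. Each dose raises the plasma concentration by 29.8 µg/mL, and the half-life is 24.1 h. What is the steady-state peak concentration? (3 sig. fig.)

36.3 µg/mL

k = ln 2 / 24.1 = 0.02876 h⁻¹
Fraction remaining after one interval: e^(−kτ) = e^(−0.02876 × 60.0) = 0.1781
R = 1 / (1 − 0.1781) = 1.217
Css,max = 29.8 × 1.217 ≈ 36.3 µg/mL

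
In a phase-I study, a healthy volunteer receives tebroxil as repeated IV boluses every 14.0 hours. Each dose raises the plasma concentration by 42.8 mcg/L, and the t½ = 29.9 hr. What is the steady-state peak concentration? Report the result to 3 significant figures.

k = ln 2 / 29.9 = 0.02318 hr⁻¹
Fraction remaining after one interval: e^(−kτ) = e^(−0.02318 × 14.0) = 0.7229
R = 1 / (1 − 0.7229) = 3.608
Css,max = 42.8 × 3.608 ≈ 154 mcg/L

154 mcg/L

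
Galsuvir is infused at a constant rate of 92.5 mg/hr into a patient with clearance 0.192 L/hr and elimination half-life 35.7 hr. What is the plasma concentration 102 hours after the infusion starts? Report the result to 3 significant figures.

415 mg/L

Css = rate / CL = 92.5 / 0.192 = 481.8 mg/L
k = ln 2 / 35.7 = 0.01942 hr⁻¹
C(t) = Css (1 − e^(−kt)) = 481.8 × (1 − e^(−1.980)) = 481.8 × 0.8620 ≈ 415 mg/L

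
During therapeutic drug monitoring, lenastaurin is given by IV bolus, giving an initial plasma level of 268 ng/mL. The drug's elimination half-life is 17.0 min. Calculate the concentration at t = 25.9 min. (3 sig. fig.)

93.2 ng/mL

k = ln 2 / 17.0 = 0.04077 min⁻¹
C(t) = C₀ e^(−kt) = 268 × e^(−0.04077 × 25.9) = 268 × e^(−1.056) = 268 × 0.3478 ≈ 93.2 ng/mL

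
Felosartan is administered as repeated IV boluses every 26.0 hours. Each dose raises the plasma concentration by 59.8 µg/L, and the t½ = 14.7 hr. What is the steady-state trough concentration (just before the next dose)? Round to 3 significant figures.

k = ln 2 / 14.7 = 0.04715 hr⁻¹
Fraction remaining after one interval: e^(−kτ) = e^(−0.04715 × 26.0) = 0.2935
R = 1 / (1 − 0.2935) = 1.415
Css,max = 59.8 × 1.415 = 84.64 µg/L
Css,min = Css,max × e^(−kτ) = 84.64 × 0.2935 ≈ 24.8 µg/L

24.8 µg/L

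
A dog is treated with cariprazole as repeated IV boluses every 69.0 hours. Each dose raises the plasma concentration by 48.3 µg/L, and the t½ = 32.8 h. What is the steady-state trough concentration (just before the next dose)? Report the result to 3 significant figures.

k = ln 2 / 32.8 = 0.02113 h⁻¹
Fraction remaining after one interval: e^(−kτ) = e^(−0.02113 × 69.0) = 0.2327
R = 1 / (1 − 0.2327) = 1.303
Css,max = 48.3 × 1.303 = 62.95 µg/L
Css,min = Css,max × e^(−kτ) = 62.95 × 0.2327 ≈ 14.6 µg/L

14.6 µg/L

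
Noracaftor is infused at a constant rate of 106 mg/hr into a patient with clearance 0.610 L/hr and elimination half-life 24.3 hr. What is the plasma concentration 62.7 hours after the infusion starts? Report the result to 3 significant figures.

145 mg/L

Css = rate / CL = 106 / 0.610 = 173.8 mg/L
k = ln 2 / 24.3 = 0.02852 hr⁻¹
C(t) = Css (1 − e^(−kt)) = 173.8 × (1 − e^(−1.788)) = 173.8 × 0.8328 ≈ 145 mg/L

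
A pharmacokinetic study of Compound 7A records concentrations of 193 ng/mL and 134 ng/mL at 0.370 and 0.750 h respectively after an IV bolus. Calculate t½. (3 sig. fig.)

0.722 hours

k = ln(C₁/C₂) / (t₂ − t₁) = ln(193/134) / (0.750 − 0.370)
  = 0.3649 / 0.3800 = 0.9601 h⁻¹
t½ = ln 2 / k = ln 2 / 0.9601 ≈ 0.722 hours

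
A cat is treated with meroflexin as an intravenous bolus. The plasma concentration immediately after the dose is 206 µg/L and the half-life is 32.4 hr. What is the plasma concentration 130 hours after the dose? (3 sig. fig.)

k = ln 2 / 32.4 = 0.02139 hr⁻¹
C(t) = C₀ e^(−kt) = 206 × e^(−0.02139 × 130) = 206 × e^(−2.781) = 206 × 0.06197 ≈ 12.8 µg/L

12.8 µg/L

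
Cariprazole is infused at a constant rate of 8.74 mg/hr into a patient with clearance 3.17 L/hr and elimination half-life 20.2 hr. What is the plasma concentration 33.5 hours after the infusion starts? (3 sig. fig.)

1.88 µg/mL

Css = rate / CL = 8.74 / 3.17 = 2.757 µg/mL
k = ln 2 / 20.2 = 0.03431 hr⁻¹
C(t) = Css (1 − e^(−kt)) = 2.757 × (1 − e^(−1.150)) = 2.757 × 0.6832 ≈ 1.88 µg/mL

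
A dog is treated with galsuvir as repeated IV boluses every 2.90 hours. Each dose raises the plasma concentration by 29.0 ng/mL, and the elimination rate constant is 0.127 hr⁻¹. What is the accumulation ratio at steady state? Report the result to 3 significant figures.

3.25

Fraction remaining after one interval: e^(−kτ) = e^(−0.1270 × 2.90) = 0.6919
R = 1 / (1 − 0.6919) = 1 / 0.3081 ≈ 3.25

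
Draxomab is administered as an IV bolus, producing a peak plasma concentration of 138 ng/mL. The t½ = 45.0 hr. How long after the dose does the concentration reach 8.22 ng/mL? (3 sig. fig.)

k = ln 2 / 45.0 = 0.01540 hr⁻¹
C(t) = C₀ e^(−kt)  ⇒  t = ln(C₀/C) / k
t = ln(138/8.22) / 0.01540 = 2.821 / 0.01540 ≈ 183 hours

183 hours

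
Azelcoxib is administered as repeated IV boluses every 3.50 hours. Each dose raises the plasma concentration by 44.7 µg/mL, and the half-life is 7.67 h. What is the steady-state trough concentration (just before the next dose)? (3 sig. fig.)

120 µg/mL

k = ln 2 / 7.67 = 0.09037 h⁻¹
Fraction remaining after one interval: e^(−kτ) = e^(−0.09037 × 3.50) = 0.7288
R = 1 / (1 − 0.7288) = 3.688
Css,max = 44.7 × 3.688 = 164.8 µg/mL
Css,min = Css,max × e^(−kτ) = 164.8 × 0.7288 ≈ 120 µg/mL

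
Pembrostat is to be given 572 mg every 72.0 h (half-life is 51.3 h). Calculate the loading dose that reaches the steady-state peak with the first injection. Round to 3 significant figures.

920 mg

k = ln 2 / 51.3 = 0.01351 h⁻¹
Accumulation ratio R = 1 / (1 − e^(−kτ)) = 1 / (1 − e^(−0.01351×72.0)) = 1 / (1 − 0.3780) = 1.608
Loading dose = maintenance dose × R = 572 × 1.608 ≈ 920 mg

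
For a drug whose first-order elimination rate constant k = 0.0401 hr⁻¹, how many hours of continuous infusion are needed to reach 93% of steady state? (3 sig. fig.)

f = 1 − e^(−kt)  ⇒  t = −ln(1 − f) / k
t = −ln(1 − 0.93) / 0.04010 = 2.659 / 0.04010 ≈ 66.3 hours

66.3 hours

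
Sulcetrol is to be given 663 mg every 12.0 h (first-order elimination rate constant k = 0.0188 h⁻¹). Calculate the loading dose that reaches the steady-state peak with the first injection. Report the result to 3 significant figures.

3280 mg

Accumulation ratio R = 1 / (1 − e^(−kτ)) = 1 / (1 − e^(−0.01880×12.0)) = 1 / (1 − 0.7980) = 4.951
Loading dose = maintenance dose × R = 663 × 4.951 ≈ 3280 mg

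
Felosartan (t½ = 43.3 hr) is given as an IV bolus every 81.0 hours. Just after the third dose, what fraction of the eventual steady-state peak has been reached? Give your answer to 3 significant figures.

k = ln 2 / 43.3 = 0.01601 hr⁻¹
f_n = 1 − e^(−nkτ) = 1 − e^(−3 × 0.01601 × 81.0) = 1 − e^(−3.890) = 1 − 0.02045 ≈ 0.980

0.980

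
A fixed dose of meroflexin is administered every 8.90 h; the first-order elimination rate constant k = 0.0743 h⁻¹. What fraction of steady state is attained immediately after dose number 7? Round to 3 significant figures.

0.990

f_n = 1 − e^(−nkτ) = 1 − e^(−7 × 0.07430 × 8.90) = 1 − e^(−4.629) = 1 − 0.009766 ≈ 0.990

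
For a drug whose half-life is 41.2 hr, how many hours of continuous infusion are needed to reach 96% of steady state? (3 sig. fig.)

191 hours

k = ln 2 / 41.2 = 0.01682 hr⁻¹
f = 1 − e^(−kt)  ⇒  t = −ln(1 − f) / k
t = −ln(1 − 0.96) / 0.01682 = 3.219 / 0.01682 ≈ 191 hours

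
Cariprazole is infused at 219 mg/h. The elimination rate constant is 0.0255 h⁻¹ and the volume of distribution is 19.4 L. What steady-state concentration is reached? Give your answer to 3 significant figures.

443 µg/mL

CL = k · V = 0.0255 × 19.4 = 0.4947 L/h
Css = rate / CL = 219 / 0.4947 ≈ 443 µg/mL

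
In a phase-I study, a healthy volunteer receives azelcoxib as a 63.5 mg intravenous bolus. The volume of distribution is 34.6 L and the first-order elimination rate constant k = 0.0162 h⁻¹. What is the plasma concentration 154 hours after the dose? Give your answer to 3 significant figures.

C₀ = dose / V = 63.5 / 34.6 = 1.835 µg/mL
C(t) = C₀ e^(−kt) = 1.835 × e^(−0.01620 × 154) = 1.835 × e^(−2.495) = 1.835 × 0.08251 ≈ 0.151 µg/mL

0.151 µg/mL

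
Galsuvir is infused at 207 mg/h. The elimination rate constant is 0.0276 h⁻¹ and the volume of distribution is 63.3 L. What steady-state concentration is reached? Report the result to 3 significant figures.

118 µg/mL

CL = k · V = 0.0276 × 63.3 = 1.747 L/h
Css = rate / CL = 207 / 1.747 ≈ 118 µg/mL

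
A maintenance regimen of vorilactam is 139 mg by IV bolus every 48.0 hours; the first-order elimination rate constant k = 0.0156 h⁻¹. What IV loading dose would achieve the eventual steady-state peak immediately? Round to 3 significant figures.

Accumulation ratio R = 1 / (1 − e^(−kτ)) = 1 / (1 − e^(−0.01560×48.0)) = 1 / (1 − 0.4729) = 1.897
Loading dose = maintenance dose × R = 139 × 1.897 ≈ 264 mg

264 mg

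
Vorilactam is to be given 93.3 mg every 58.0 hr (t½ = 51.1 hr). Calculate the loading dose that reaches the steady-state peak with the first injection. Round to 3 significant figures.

171 mg

k = ln 2 / 51.1 = 0.01356 hr⁻¹
Accumulation ratio R = 1 / (1 − e^(−kτ)) = 1 / (1 − e^(−0.01356×58.0)) = 1 / (1 − 0.4553) = 1.836
Loading dose = maintenance dose × R = 93.3 × 1.836 ≈ 171 mg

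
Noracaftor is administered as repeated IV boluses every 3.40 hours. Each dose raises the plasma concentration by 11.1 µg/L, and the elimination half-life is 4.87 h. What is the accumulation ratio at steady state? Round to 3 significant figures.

k = ln 2 / 4.87 = 0.1423 h⁻¹
Fraction remaining after one interval: e^(−kτ) = e^(−0.1423 × 3.40) = 0.6164
R = 1 / (1 − 0.6164) = 1 / 0.3836 ≈ 2.61

2.61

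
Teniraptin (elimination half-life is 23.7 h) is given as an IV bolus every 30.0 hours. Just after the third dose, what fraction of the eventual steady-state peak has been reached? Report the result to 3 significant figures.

k = ln 2 / 23.7 = 0.02925 h⁻¹
f_n = 1 − e^(−nkτ) = 1 − e^(−3 × 0.02925 × 30.0) = 1 − e^(−2.632) = 1 − 0.07192 ≈ 0.928

0.928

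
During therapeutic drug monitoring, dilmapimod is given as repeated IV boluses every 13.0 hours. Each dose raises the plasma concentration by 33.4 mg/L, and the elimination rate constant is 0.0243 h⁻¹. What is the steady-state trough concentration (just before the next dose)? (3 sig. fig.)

Fraction remaining after one interval: e^(−kτ) = e^(−0.02430 × 13.0) = 0.7291
R = 1 / (1 − 0.7291) = 3.692
Css,max = 33.4 × 3.692 = 123.3 mg/L
Css,min = Css,max × e^(−kτ) = 123.3 × 0.7291 ≈ 89.9 mg/L

89.9 mg/L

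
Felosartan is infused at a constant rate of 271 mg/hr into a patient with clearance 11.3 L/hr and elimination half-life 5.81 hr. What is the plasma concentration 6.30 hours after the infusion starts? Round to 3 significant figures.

12.7 µg/mL

Css = rate / CL = 271 / 11.3 = 23.98 µg/mL
k = ln 2 / 5.81 = 0.1193 hr⁻¹
C(t) = Css (1 − e^(−kt)) = 23.98 × (1 − e^(−0.7516)) = 23.98 × 0.5284 ≈ 12.7 µg/mL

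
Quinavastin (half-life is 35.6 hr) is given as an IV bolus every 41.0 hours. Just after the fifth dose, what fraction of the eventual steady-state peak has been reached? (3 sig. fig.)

k = ln 2 / 35.6 = 0.01947 hr⁻¹
f_n = 1 − e^(−nkτ) = 1 − e^(−5 × 0.01947 × 41.0) = 1 − e^(−3.991) = 1 − 0.01847 ≈ 0.982

0.982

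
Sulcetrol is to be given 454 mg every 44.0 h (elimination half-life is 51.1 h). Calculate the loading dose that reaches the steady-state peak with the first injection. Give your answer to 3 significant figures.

k = ln 2 / 51.1 = 0.01356 h⁻¹
Accumulation ratio R = 1 / (1 − e^(−kτ)) = 1 / (1 − e^(−0.01356×44.0)) = 1 / (1 − 0.5505) = 2.225
Loading dose = maintenance dose × R = 454 × 2.225 ≈ 1010 mg

1010 mg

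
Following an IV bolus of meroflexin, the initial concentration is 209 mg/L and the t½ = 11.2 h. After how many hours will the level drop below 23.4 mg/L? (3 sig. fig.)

35.4 hours

k = ln 2 / 11.2 = 0.06189 h⁻¹
C(t) = C₀ e^(−kt)  ⇒  t = ln(C₀/C) / k
t = ln(209/23.4) / 0.06189 = 2.190 / 0.06189 ≈ 35.4 hours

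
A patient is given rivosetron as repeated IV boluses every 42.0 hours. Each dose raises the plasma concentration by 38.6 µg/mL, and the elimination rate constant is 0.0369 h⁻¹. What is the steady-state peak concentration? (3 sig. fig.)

Fraction remaining after one interval: e^(−kτ) = e^(−0.03690 × 42.0) = 0.2123
R = 1 / (1 − 0.2123) = 1.270
Css,max = 38.6 × 1.270 ≈ 49.0 µg/mL

49.0 µg/mL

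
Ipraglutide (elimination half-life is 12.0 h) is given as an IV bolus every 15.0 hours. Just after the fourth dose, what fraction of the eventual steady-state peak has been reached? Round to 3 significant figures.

k = ln 2 / 12.0 = 0.05776 h⁻¹
f_n = 1 − e^(−nkτ) = 1 − e^(−4 × 0.05776 × 15.0) = 1 − e^(−3.466) = 1 − 0.03125 ≈ 0.969

0.969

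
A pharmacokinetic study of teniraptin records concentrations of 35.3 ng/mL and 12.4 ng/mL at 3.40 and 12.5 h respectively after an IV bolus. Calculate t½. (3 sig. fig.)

k = ln(C₁/C₂) / (t₂ − t₁) = ln(35.3/12.4) / (12.5 − 3.40)
  = 1.046 / 9.100 = 0.1150 h⁻¹
t½ = ln 2 / k = ln 2 / 0.1150 ≈ 6.03 hours

6.03 hours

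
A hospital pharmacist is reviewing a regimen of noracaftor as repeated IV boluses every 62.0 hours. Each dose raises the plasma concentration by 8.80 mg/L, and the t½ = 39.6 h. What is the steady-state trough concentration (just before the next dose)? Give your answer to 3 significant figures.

k = ln 2 / 39.6 = 0.01750 h⁻¹
Fraction remaining after one interval: e^(−kτ) = e^(−0.01750 × 62.0) = 0.3378
R = 1 / (1 − 0.3378) = 1.510
Css,max = 8.80 × 1.510 = 13.29 mg/L
Css,min = Css,max × e^(−kτ) = 13.29 × 0.3378 ≈ 4.49 mg/L

4.49 mg/L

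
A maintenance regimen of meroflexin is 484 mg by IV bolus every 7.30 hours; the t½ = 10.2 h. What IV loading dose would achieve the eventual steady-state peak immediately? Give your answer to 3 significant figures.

k = ln 2 / 10.2 = 0.06796 h⁻¹
Accumulation ratio R = 1 / (1 − e^(−kτ)) = 1 / (1 − e^(−0.06796×7.30)) = 1 / (1 − 0.6089) = 2.557
Loading dose = maintenance dose × R = 484 × 2.557 ≈ 1240 mg

1240 mg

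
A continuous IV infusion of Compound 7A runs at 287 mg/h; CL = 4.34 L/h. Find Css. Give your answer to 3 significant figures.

66.1 µg/mL

Css = infusion rate / CL = 287 / 4.34 ≈ 66.1 µg/mL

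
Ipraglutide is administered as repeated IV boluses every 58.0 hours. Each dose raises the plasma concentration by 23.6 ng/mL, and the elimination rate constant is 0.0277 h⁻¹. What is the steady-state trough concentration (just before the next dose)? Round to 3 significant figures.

5.92 ng/mL

Fraction remaining after one interval: e^(−kτ) = e^(−0.02770 × 58.0) = 0.2006
R = 1 / (1 − 0.2006) = 1.251
Css,max = 23.6 × 1.251 = 29.52 ng/mL
Css,min = Css,max × e^(−kτ) = 29.52 × 0.2006 ≈ 5.92 ng/mL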